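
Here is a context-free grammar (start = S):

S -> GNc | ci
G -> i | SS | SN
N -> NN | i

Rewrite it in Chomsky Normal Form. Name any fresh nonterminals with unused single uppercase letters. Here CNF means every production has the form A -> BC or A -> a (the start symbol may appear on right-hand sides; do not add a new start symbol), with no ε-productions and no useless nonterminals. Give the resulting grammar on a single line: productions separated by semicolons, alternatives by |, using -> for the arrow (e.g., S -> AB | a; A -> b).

No ε-productions.
No unit productions to eliminate.
TERM: introduce A -> c, B -> i and substitute in every rule of length ≥2.
BIN: S -> GNA becomes S -> GC, C -> NA.

S -> AB | GC; A -> c; B -> i; C -> NA; G -> i | SN | SS; N -> i | NN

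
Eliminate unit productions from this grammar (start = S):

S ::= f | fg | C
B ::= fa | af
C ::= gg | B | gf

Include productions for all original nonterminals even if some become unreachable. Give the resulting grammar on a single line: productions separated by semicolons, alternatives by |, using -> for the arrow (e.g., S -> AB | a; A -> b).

S -> f | af | fa | fg | gf | gg; B -> af | fa; C -> af | fa | gf | gg

Unit productions: C->B, S->C.
Unit pairs (A ⇒* B via units): (C,B), (S,B), (S,C).
S: inherits non-unit rules of {B, C, S} → af | f | fa | fg | gf | gg.
B: inherits non-unit rules of {B} → af | fa.
C: inherits non-unit rules of {B, C} → af | fa | gf | gg.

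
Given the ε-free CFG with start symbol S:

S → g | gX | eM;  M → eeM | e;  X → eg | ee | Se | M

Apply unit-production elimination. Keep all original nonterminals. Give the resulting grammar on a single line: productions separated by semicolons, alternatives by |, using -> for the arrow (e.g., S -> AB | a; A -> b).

S -> g | eM | gX; M -> e | eeM; X -> e | Se | ee | eg | eeM

Unit productions: X->M.
Unit pairs (A ⇒* B via units): (X,M).
S: inherits non-unit rules of {S} → eM | g | gX.
M: inherits non-unit rules of {M} → e | eeM.
X: inherits non-unit rules of {M, X} → Se | e | ee | eeM | eg.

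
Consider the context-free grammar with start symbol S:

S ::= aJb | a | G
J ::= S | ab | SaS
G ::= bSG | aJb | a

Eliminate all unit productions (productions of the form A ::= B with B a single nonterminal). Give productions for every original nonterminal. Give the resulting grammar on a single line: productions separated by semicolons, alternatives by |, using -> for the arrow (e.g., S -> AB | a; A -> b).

Unit productions: J->S, S->G.
Unit pairs (A ⇒* B via units): (J,G), (J,S), (S,G).
S: inherits non-unit rules of {G, S} → a | aJb | bSG.
G: inherits non-unit rules of {G} → a | aJb | bSG.
J: inherits non-unit rules of {G, J, S} → SaS | a | aJb | ab | bSG.

S -> a | aJb | bSG; G -> a | aJb | bSG; J -> a | ab | SaS | aJb | bSG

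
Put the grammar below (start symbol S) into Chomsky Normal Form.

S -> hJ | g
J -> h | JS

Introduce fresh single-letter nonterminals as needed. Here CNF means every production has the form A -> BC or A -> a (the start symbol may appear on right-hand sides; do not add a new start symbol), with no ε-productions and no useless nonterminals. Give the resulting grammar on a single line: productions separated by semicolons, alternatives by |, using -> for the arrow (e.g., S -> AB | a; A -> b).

No ε-productions.
No unit productions to eliminate.
TERM: introduce A -> h and substitute in every rule of length ≥2.

S -> g | AJ; A -> h; J -> h | JS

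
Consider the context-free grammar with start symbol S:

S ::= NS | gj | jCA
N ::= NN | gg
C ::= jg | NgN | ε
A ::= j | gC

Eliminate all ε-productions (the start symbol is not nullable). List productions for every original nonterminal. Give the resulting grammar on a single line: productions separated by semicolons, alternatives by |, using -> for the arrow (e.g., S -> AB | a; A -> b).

Nullable set: {C}.
S -> jCA: C nullable, giving jA | jCA.
A -> gC: C nullable, giving g | gC.
Drop C -> ε.
Unchanged (no nullable symbols): S -> NS; S -> gj; A -> j; C -> NgN; C -> jg; N -> NN; N -> gg.

S -> NS | gj | jA | jCA; A -> g | j | gC; C -> jg | NgN; N -> NN | gg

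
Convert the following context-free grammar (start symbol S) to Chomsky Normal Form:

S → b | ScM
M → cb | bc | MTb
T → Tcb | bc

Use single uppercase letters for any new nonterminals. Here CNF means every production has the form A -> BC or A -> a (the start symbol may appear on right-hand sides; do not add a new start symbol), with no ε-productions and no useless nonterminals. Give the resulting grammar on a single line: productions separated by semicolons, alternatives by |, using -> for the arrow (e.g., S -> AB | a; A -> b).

No ε-productions.
No unit productions to eliminate.
TERM: introduce A -> b, B -> c and substitute in every rule of length ≥2.
BIN: M -> MTA becomes M -> MC, C -> TA; S -> SBM becomes S -> SD, D -> BM; T -> TBA becomes T -> TE, E -> BA.

S -> b | SD; A -> b; B -> c; C -> TA; D -> BM; E -> BA; M -> AB | BA | MC; T -> AB | TE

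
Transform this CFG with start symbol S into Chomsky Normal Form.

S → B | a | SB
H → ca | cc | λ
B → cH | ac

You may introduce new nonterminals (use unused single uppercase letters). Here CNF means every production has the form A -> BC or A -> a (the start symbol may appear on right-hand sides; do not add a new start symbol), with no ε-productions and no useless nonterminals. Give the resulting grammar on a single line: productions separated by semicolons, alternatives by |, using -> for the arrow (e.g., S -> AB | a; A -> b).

Nullable: {H}; after ε-elimination: S -> B | a | SB; B -> c | ac | cH; H -> ca | cc.
After unit-elimination: S -> a | c | SB | ac | cH; B -> c | ac | cH; H -> ca | cc.
TERM: introduce A -> a, C -> c and substitute in every rule of length ≥2.

S -> a | c | AC | CH | SB; A -> a; B -> c | AC | CH; C -> c; H -> CA | CC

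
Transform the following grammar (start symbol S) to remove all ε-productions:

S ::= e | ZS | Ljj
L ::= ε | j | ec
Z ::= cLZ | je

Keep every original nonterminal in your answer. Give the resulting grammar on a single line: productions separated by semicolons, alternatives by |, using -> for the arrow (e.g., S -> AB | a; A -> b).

Nullable set: {L}.
S -> Ljj: L nullable, giving Ljj | jj.
Drop L -> ε.
Z -> cLZ: L nullable, giving cLZ | cZ.
Unchanged (no nullable symbols): S -> ZS; S -> e; L -> ec; L -> j; Z -> je.

S -> e | ZS | jj | Ljj; L -> j | ec; Z -> cZ | je | cLZ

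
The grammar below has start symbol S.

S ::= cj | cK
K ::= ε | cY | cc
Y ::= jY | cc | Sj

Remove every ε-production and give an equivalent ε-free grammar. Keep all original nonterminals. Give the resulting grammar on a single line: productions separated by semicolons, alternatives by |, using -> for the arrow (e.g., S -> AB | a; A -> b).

S -> c | cK | cj; K -> cY | cc; Y -> Sj | cc | jY

Nullable set: {K}.
S -> cK: K nullable, giving c | cK.
Drop K -> ε.
Unchanged (no nullable symbols): S -> cj; K -> cY; K -> cc; Y -> Sj; Y -> cc; Y -> jY.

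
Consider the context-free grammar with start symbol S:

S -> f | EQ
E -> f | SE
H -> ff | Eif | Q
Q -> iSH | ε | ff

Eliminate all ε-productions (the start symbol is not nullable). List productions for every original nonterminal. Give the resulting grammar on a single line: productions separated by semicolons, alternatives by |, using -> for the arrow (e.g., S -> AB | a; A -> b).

S -> E | f | EQ; E -> f | SE; H -> Q | ff | Eif; Q -> ff | iS | iSH

Nullable set: {H, Q}.
S -> EQ: Q nullable, giving E | EQ.
H -> Q: Q nullable, giving Q.
Drop Q -> ε.
Q -> iSH: H nullable, giving iS | iSH.
Unchanged (no nullable symbols): S -> f; E -> SE; E -> f; H -> Eif; H -> ff; Q -> ff.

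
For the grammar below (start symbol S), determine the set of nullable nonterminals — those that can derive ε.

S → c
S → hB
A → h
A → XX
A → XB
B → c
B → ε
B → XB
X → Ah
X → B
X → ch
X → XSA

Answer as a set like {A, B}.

{A, B, X}

Directly nullable (have an ε-rule): {B}.
X is nullable via X -> B (every symbol on the right is already known nullable).
A is nullable via A -> XB (every symbol on the right is already known nullable).
Not nullable: S — each has a terminal in every rule's right-hand side or depends on a non-nullable symbol.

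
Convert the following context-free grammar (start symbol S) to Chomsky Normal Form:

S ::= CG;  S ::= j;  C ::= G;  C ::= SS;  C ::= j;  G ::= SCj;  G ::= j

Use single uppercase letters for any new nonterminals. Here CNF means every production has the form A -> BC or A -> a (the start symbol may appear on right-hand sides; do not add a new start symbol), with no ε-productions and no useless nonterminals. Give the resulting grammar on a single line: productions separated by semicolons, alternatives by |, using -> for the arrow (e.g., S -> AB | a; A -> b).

No ε-productions.
After unit-elimination: S -> j | CG; C -> j | SS | SCj; G -> j | SCj.
TERM: introduce A -> j and substitute in every rule of length ≥2.
BIN: C -> SCA becomes C -> SB, B -> CA; G -> SCA becomes G -> SD, D -> CA.

S -> j | CG; A -> j; B -> CA; C -> j | SB | SS; D -> CA; G -> j | SD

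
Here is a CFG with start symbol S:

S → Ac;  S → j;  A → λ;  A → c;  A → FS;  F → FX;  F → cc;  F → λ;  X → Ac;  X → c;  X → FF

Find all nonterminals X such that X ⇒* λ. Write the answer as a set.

{A, F, X}

Directly nullable (have an ε-rule): {A, F}.
X is nullable via X -> FF (every symbol on the right is already known nullable).
Not nullable: S — each has a terminal in every rule's right-hand side or depends on a non-nullable symbol.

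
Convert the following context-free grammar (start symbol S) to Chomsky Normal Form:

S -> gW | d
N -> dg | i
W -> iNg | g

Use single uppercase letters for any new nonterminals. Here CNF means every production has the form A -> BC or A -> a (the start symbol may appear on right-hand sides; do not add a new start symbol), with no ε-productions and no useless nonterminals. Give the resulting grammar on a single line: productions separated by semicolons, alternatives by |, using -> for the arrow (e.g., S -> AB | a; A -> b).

No ε-productions.
No unit productions to eliminate.
TERM: introduce A -> d, B -> g, C -> i and substitute in every rule of length ≥2.
BIN: W -> CNB becomes W -> CD, D -> NB.

S -> d | BW; A -> d; B -> g; C -> i; D -> NB; N -> i | AB; W -> g | CD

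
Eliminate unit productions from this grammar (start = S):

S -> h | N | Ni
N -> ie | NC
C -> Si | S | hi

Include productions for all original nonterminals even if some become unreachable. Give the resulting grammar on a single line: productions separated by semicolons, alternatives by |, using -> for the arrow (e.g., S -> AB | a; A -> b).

Unit productions: C->S, S->N.
Unit pairs (A ⇒* B via units): (C,N), (C,S), (S,N).
S: inherits non-unit rules of {N, S} → NC | Ni | h | ie.
C: inherits non-unit rules of {C, N, S} → NC | Ni | Si | h | hi | ie.
N: inherits non-unit rules of {N} → NC | ie.

S -> h | NC | Ni | ie; C -> h | NC | Ni | Si | hi | ie; N -> NC | ie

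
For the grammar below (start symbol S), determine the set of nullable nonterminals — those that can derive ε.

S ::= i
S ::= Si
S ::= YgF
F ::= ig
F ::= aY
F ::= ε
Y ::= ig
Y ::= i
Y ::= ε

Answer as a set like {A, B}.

{F, Y}

Directly nullable (have an ε-rule): {F, Y}.
Not nullable: S — each has a terminal in every rule's right-hand side or depends on a non-nullable symbol.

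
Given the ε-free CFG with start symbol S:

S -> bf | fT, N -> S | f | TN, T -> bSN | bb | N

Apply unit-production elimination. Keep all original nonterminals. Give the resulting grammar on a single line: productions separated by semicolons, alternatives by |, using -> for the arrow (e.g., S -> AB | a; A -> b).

S -> bf | fT; N -> f | TN | bf | fT; T -> f | TN | bb | bf | fT | bSN

Unit productions: N->S, T->N.
Unit pairs (A ⇒* B via units): (N,S), (T,N), (T,S).
S: inherits non-unit rules of {S} → bf | fT.
N: inherits non-unit rules of {N, S} → TN | bf | f | fT.
T: inherits non-unit rules of {N, S, T} → TN | bSN | bb | bf | f | fT.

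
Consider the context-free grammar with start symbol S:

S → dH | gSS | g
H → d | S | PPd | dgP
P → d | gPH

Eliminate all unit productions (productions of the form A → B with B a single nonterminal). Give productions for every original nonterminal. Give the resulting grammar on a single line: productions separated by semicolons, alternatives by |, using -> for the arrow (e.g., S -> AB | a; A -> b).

Unit productions: H->S.
Unit pairs (A ⇒* B via units): (H,S).
S: inherits non-unit rules of {S} → dH | g | gSS.
H: inherits non-unit rules of {H, S} → PPd | d | dH | dgP | g | gSS.
P: inherits non-unit rules of {P} → d | gPH.

S -> g | dH | gSS; H -> d | g | dH | PPd | dgP | gSS; P -> d | gPH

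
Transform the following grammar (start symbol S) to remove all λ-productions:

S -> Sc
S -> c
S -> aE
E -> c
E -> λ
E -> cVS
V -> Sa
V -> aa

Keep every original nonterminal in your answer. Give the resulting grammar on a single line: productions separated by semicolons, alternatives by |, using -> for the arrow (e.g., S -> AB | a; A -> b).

Nullable set: {E}.
S -> aE: E nullable, giving a | aE.
Drop E -> λ.
Unchanged (no nullable symbols): S -> Sc; S -> c; E -> c; E -> cVS; V -> Sa; V -> aa.

S -> a | c | Sc | aE; E -> c | cVS; V -> Sa | aa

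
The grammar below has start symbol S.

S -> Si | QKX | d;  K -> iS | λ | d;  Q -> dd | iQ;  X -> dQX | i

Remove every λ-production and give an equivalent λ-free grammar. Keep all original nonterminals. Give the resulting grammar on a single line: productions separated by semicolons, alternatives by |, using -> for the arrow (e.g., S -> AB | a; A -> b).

S -> d | QX | Si | QKX; K -> d | iS; Q -> dd | iQ; X -> i | dQX

Nullable set: {K}.
S -> QKX: K nullable, giving QKX | QX.
Drop K -> λ.
Unchanged (no nullable symbols): S -> Si; S -> d; K -> d; K -> iS; Q -> dd; Q -> iQ; X -> dQX; X -> i.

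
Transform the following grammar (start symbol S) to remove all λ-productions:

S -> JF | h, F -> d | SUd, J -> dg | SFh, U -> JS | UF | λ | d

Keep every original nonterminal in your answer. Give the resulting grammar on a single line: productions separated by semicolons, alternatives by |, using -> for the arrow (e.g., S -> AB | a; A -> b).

S -> h | JF; F -> d | Sd | SUd; J -> dg | SFh; U -> F | d | JS | UF

Nullable set: {U}.
F -> SUd: U nullable, giving SUd | Sd.
Drop U -> λ.
U -> UF: U nullable, giving F | UF.
Unchanged (no nullable symbols): S -> JF; S -> h; F -> d; J -> SFh; J -> dg; U -> JS; U -> d.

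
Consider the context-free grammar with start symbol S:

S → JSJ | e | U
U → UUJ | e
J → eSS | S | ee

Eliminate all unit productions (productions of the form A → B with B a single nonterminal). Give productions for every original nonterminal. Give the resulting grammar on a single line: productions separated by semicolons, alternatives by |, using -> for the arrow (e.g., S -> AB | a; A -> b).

S -> e | JSJ | UUJ; J -> e | ee | JSJ | UUJ | eSS; U -> e | UUJ

Unit productions: J->S, S->U.
Unit pairs (A ⇒* B via units): (J,S), (J,U), (S,U).
S: inherits non-unit rules of {S, U} → JSJ | UUJ | e.
J: inherits non-unit rules of {J, S, U} → JSJ | UUJ | e | eSS | ee.
U: inherits non-unit rules of {U} → UUJ | e.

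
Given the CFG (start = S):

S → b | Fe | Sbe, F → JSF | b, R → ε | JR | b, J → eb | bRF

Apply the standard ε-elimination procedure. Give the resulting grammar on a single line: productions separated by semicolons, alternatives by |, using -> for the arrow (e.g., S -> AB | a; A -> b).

Nullable set: {R}.
J -> bRF: R nullable, giving bF | bRF.
Drop R -> ε.
R -> JR: R nullable, giving J | JR.
Unchanged (no nullable symbols): S -> Fe; S -> Sbe; S -> b; F -> JSF; F -> b; J -> eb; R -> b.

S -> b | Fe | Sbe; F -> b | JSF; J -> bF | eb | bRF; R -> J | b | JR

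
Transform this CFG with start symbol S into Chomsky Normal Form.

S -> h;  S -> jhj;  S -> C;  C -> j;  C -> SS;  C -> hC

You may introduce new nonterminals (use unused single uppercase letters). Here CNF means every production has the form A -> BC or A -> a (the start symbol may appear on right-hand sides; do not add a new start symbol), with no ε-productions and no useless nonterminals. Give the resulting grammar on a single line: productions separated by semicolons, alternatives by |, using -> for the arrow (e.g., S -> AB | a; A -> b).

No ε-productions.
After unit-elimination: S -> h | j | SS | hC | jhj; C -> j | SS | hC.
TERM: introduce A -> h, B -> j and substitute in every rule of length ≥2.
BIN: S -> BAB becomes S -> BD, D -> AB.

S -> h | j | AC | BD | SS; A -> h; B -> j; C -> j | AC | SS; D -> AB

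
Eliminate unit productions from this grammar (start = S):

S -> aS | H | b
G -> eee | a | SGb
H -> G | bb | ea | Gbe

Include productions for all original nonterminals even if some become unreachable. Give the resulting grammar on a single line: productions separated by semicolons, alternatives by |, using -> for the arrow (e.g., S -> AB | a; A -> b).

Unit productions: H->G, S->H.
Unit pairs (A ⇒* B via units): (H,G), (S,G), (S,H).
S: inherits non-unit rules of {G, H, S} → Gbe | SGb | a | aS | b | bb | ea | eee.
G: inherits non-unit rules of {G} → SGb | a | eee.
H: inherits non-unit rules of {G, H} → Gbe | SGb | a | bb | ea | eee.

S -> a | b | aS | bb | ea | Gbe | SGb | eee; G -> a | SGb | eee; H -> a | bb | ea | Gbe | SGb | eee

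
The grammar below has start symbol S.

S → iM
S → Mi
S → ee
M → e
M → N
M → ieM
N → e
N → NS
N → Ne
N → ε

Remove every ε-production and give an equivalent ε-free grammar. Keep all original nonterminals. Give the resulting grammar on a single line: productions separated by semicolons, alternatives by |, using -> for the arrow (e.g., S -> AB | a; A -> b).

S -> i | Mi | ee | iM; M -> N | e | ie | ieM; N -> S | e | NS | Ne

Nullable set: {M, N}.
S -> Mi: M nullable, giving Mi | i.
S -> iM: M nullable, giving i | iM.
M -> N: N nullable, giving N.
M -> ieM: M nullable, giving ie | ieM.
Drop N -> ε.
N -> NS: N nullable, giving NS | S.
N -> Ne: N nullable, giving Ne | e.
Unchanged (no nullable symbols): S -> ee; M -> e; N -> e.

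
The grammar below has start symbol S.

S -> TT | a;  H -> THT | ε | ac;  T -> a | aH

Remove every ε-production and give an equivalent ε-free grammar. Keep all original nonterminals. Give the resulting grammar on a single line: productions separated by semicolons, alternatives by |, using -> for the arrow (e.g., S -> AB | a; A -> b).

S -> a | TT; H -> TT | ac | THT; T -> a | aH

Nullable set: {H}.
Drop H -> ε.
H -> THT: H nullable, giving THT | TT.
T -> aH: H nullable, giving a | aH.
Unchanged (no nullable symbols): S -> TT; S -> a; H -> ac; T -> a.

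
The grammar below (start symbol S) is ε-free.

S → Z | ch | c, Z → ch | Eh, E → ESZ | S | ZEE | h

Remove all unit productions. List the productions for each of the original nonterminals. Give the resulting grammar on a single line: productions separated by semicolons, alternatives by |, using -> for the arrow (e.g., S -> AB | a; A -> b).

Unit productions: E->S, S->Z.
Unit pairs (A ⇒* B via units): (E,S), (E,Z), (S,Z).
S: inherits non-unit rules of {S, Z} → Eh | c | ch.
E: inherits non-unit rules of {E, S, Z} → ESZ | Eh | ZEE | c | ch | h.
Z: inherits non-unit rules of {Z} → Eh | ch.

S -> c | Eh | ch; E -> c | h | Eh | ch | ESZ | ZEE; Z -> Eh | ch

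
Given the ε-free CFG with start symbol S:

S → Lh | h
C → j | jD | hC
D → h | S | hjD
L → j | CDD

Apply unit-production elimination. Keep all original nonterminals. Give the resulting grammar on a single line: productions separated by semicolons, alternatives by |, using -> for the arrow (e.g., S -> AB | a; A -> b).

Unit productions: D->S.
Unit pairs (A ⇒* B via units): (D,S).
S: inherits non-unit rules of {S} → Lh | h.
C: inherits non-unit rules of {C} → hC | j | jD.
D: inherits non-unit rules of {D, S} → Lh | h | hjD.
L: inherits non-unit rules of {L} → CDD | j.

S -> h | Lh; C -> j | hC | jD; D -> h | Lh | hjD; L -> j | CDD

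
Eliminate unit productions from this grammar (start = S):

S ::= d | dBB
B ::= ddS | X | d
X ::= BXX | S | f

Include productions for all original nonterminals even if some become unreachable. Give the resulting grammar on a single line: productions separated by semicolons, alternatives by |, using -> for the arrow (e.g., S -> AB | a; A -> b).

S -> d | dBB; B -> d | f | BXX | dBB | ddS; X -> d | f | BXX | dBB

Unit productions: B->X, X->S.
Unit pairs (A ⇒* B via units): (B,S), (B,X), (X,S).
S: inherits non-unit rules of {S} → d | dBB.
B: inherits non-unit rules of {B, S, X} → BXX | d | dBB | ddS | f.
X: inherits non-unit rules of {S, X} → BXX | d | dBB | f.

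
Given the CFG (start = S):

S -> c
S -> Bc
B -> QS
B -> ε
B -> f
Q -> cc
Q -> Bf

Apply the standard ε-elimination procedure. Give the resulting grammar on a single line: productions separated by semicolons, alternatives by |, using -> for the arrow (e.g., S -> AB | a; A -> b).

S -> c | Bc; B -> f | QS; Q -> f | Bf | cc

Nullable set: {B}.
S -> Bc: B nullable, giving Bc | c.
Drop B -> ε.
Q -> Bf: B nullable, giving Bf | f.
Unchanged (no nullable symbols): S -> c; B -> QS; B -> f; Q -> cc.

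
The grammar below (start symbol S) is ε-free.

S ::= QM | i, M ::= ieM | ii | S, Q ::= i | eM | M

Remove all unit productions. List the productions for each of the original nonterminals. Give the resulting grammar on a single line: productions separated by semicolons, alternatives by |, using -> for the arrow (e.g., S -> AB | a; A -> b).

Unit productions: M->S, Q->M.
Unit pairs (A ⇒* B via units): (M,S), (Q,M), (Q,S).
S: inherits non-unit rules of {S} → QM | i.
M: inherits non-unit rules of {M, S} → QM | i | ieM | ii.
Q: inherits non-unit rules of {M, Q, S} → QM | eM | i | ieM | ii.

S -> i | QM; M -> i | QM | ii | ieM; Q -> i | QM | eM | ii | ieM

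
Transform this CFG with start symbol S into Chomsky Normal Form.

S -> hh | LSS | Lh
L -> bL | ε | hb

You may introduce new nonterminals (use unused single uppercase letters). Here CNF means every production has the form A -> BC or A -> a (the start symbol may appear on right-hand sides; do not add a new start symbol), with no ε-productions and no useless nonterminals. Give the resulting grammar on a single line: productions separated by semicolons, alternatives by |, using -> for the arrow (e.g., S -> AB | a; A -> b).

S -> h | BB | LB | LC | SS; A -> b; B -> h; C -> SS; L -> b | AL | BA

Nullable: {L}; after ε-elimination: S -> h | Lh | SS | hh | LSS; L -> b | bL | hb.
No unit productions to eliminate.
TERM: introduce A -> b, B -> h and substitute in every rule of length ≥2.
BIN: S -> LSS becomes S -> LC, C -> SS.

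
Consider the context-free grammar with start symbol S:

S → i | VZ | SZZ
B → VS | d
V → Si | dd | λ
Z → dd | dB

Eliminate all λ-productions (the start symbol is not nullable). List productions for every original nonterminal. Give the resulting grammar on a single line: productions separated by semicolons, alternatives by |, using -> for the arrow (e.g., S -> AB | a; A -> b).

Nullable set: {V}.
S -> VZ: V nullable, giving VZ | Z.
B -> VS: V nullable, giving S | VS.
Drop V -> λ.
Unchanged (no nullable symbols): S -> SZZ; S -> i; B -> d; V -> Si; V -> dd; Z -> dB; Z -> dd.

S -> Z | i | VZ | SZZ; B -> S | d | VS; V -> Si | dd; Z -> dB | dd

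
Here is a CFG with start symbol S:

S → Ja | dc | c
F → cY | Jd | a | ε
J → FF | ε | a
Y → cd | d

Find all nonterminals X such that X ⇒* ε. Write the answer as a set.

Directly nullable (have an ε-rule): {F, J}.
Not nullable: S, Y — each has a terminal in every rule's right-hand side or depends on a non-nullable symbol.

{F, J}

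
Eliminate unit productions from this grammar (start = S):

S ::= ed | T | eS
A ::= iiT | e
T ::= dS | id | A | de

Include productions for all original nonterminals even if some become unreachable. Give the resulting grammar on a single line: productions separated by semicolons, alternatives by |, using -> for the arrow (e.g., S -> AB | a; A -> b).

S -> e | dS | de | eS | ed | id | iiT; A -> e | iiT; T -> e | dS | de | id | iiT

Unit productions: S->T, T->A.
Unit pairs (A ⇒* B via units): (S,A), (S,T), (T,A).
S: inherits non-unit rules of {A, S, T} → dS | de | e | eS | ed | id | iiT.
A: inherits non-unit rules of {A} → e | iiT.
T: inherits non-unit rules of {A, T} → dS | de | e | id | iiT.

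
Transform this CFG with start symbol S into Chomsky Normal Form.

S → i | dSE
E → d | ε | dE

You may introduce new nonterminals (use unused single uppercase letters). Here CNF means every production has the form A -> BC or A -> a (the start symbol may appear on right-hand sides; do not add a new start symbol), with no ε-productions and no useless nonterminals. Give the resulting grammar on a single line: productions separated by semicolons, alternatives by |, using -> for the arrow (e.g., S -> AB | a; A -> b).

Nullable: {E}; after ε-elimination: S -> i | dS | dSE; E -> d | dE.
No unit productions to eliminate.
TERM: introduce A -> d and substitute in every rule of length ≥2.
BIN: S -> ASE becomes S -> AB, B -> SE.

S -> i | AB | AS; A -> d; B -> SE; E -> d | AE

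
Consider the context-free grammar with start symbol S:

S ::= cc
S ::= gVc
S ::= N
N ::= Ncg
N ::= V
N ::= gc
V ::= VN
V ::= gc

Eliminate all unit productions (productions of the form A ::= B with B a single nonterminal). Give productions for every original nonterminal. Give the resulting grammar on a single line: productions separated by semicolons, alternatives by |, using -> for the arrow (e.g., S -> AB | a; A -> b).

S -> VN | cc | gc | Ncg | gVc; N -> VN | gc | Ncg; V -> VN | gc

Unit productions: N->V, S->N.
Unit pairs (A ⇒* B via units): (N,V), (S,N), (S,V).
S: inherits non-unit rules of {N, S, V} → Ncg | VN | cc | gVc | gc.
N: inherits non-unit rules of {N, V} → Ncg | VN | gc.
V: inherits non-unit rules of {V} → VN | gc.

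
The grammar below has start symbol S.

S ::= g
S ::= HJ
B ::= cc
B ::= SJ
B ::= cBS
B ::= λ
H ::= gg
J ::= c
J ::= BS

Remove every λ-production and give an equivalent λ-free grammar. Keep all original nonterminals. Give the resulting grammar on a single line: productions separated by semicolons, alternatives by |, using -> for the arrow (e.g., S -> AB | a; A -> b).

S -> g | HJ; B -> SJ | cS | cc | cBS; H -> gg; J -> S | c | BS

Nullable set: {B}.
Drop B -> λ.
B -> cBS: B nullable, giving cBS | cS.
J -> BS: B nullable, giving BS | S.
Unchanged (no nullable symbols): S -> HJ; S -> g; B -> SJ; B -> cc; H -> gg; J -> c.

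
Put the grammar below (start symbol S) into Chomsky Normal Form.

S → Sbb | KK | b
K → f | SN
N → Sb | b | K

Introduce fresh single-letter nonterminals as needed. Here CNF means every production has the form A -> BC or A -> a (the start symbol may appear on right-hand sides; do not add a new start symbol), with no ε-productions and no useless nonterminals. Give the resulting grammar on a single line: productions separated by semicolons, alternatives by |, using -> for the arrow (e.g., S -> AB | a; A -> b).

S -> b | KK | SB; A -> b; B -> AA; K -> f | SN; N -> b | f | SA | SN

No ε-productions.
After unit-elimination: S -> b | KK | Sbb; K -> f | SN; N -> b | f | SN | Sb.
TERM: introduce A -> b and substitute in every rule of length ≥2.
BIN: S -> SAA becomes S -> SB, B -> AA.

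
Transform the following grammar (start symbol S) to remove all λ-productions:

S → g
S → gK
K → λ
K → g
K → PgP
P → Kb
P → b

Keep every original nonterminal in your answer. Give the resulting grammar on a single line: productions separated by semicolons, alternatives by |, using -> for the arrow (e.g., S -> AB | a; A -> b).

S -> g | gK; K -> g | PgP; P -> b | Kb

Nullable set: {K}.
S -> gK: K nullable, giving g | gK.
Drop K -> λ.
P -> Kb: K nullable, giving Kb | b.
Unchanged (no nullable symbols): S -> g; K -> PgP; K -> g; P -> b.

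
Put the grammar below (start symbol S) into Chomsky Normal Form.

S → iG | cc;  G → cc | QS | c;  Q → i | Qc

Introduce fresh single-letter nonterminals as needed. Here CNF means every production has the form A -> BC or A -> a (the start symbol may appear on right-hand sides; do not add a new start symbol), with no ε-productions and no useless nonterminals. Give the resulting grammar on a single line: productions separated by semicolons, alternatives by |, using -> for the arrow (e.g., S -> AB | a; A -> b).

No ε-productions.
No unit productions to eliminate.
TERM: introduce A -> c, B -> i and substitute in every rule of length ≥2.

S -> AA | BG; A -> c; B -> i; G -> c | AA | QS; Q -> i | QA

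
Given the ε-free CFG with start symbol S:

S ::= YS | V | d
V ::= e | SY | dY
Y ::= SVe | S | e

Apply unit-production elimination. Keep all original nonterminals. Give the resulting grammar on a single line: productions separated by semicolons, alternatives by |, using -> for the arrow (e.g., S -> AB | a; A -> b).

Unit productions: S->V, Y->S.
Unit pairs (A ⇒* B via units): (S,V), (Y,S), (Y,V).
S: inherits non-unit rules of {S, V} → SY | YS | d | dY | e.
V: inherits non-unit rules of {V} → SY | dY | e.
Y: inherits non-unit rules of {S, V, Y} → SVe | SY | YS | d | dY | e.

S -> d | e | SY | YS | dY; V -> e | SY | dY; Y -> d | e | SY | YS | dY | SVe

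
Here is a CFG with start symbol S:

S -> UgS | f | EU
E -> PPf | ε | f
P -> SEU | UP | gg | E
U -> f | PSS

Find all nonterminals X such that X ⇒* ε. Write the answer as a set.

Directly nullable (have an ε-rule): {E}.
P is nullable via P -> E (every symbol on the right is already known nullable).
Not nullable: S, U — each has a terminal in every rule's right-hand side or depends on a non-nullable symbol.

{E, P}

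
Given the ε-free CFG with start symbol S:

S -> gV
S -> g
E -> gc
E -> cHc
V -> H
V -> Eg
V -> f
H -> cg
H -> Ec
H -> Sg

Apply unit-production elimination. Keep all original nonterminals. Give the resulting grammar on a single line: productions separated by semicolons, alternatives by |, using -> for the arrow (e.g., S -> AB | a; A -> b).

Unit productions: V->H.
Unit pairs (A ⇒* B via units): (V,H).
S: inherits non-unit rules of {S} → g | gV.
E: inherits non-unit rules of {E} → cHc | gc.
H: inherits non-unit rules of {H} → Ec | Sg | cg.
V: inherits non-unit rules of {H, V} → Ec | Eg | Sg | cg | f.

S -> g | gV; E -> gc | cHc; H -> Ec | Sg | cg; V -> f | Ec | Eg | Sg | cg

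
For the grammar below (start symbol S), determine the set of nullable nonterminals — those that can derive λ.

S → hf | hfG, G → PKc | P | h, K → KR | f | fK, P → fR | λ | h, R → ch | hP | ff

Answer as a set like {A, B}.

Directly nullable (have an ε-rule): {P}.
G is nullable via G -> P (every symbol on the right is already known nullable).
Not nullable: K, R, S — each has a terminal in every rule's right-hand side or depends on a non-nullable symbol.

{G, P}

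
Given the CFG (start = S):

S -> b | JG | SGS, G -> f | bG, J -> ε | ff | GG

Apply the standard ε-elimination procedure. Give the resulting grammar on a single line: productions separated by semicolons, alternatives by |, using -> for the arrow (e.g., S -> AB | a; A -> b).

S -> G | b | JG | SGS; G -> f | bG; J -> GG | ff

Nullable set: {J}.
S -> JG: J nullable, giving G | JG.
Drop J -> ε.
Unchanged (no nullable symbols): S -> SGS; S -> b; G -> bG; G -> f; J -> GG; J -> ff.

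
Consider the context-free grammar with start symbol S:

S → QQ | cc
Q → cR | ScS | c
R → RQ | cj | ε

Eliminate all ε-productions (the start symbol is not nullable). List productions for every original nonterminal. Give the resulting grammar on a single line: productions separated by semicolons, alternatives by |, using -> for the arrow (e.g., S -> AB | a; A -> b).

Nullable set: {R}.
Q -> cR: R nullable, giving c | cR.
Drop R -> ε.
R -> RQ: R nullable, giving Q | RQ.
Unchanged (no nullable symbols): S -> QQ; S -> cc; Q -> ScS; Q -> c; R -> cj.

S -> QQ | cc; Q -> c | cR | ScS; R -> Q | RQ | cj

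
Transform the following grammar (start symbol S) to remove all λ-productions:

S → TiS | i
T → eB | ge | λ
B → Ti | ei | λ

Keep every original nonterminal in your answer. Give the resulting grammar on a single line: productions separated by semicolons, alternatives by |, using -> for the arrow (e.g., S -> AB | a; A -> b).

Nullable set: {B, T}.
S -> TiS: T nullable, giving TiS | iS.
Drop B -> λ.
B -> Ti: T nullable, giving Ti | i.
Drop T -> λ.
T -> eB: B nullable, giving e | eB.
Unchanged (no nullable symbols): S -> i; B -> ei; T -> ge.

S -> i | iS | TiS; B -> i | Ti | ei; T -> e | eB | ge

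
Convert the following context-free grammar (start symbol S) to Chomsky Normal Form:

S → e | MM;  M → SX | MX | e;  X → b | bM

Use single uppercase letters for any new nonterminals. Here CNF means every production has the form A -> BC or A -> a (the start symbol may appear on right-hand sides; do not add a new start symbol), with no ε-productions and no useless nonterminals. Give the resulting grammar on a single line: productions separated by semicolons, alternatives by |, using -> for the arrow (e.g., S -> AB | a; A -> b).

No ε-productions.
No unit productions to eliminate.
TERM: introduce A -> b and substitute in every rule of length ≥2.

S -> e | MM; A -> b; M -> e | MX | SX; X -> b | AM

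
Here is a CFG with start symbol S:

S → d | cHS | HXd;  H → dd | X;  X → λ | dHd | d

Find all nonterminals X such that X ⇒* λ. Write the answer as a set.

{H, X}

Directly nullable (have an ε-rule): {X}.
H is nullable via H -> X (every symbol on the right is already known nullable).
Not nullable: S — each has a terminal in every rule's right-hand side or depends on a non-nullable symbol.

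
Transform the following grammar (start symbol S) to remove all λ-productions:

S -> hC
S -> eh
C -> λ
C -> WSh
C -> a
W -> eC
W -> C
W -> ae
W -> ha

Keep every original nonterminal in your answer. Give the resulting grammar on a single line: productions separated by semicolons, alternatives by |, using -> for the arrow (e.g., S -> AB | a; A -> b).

S -> h | eh | hC; C -> a | Sh | WSh; W -> C | e | ae | eC | ha

Nullable set: {C, W}.
S -> hC: C nullable, giving h | hC.
Drop C -> λ.
C -> WSh: W nullable, giving Sh | WSh.
W -> C: C nullable, giving C.
W -> eC: C nullable, giving e | eC.
Unchanged (no nullable symbols): S -> eh; C -> a; W -> ae; W -> ha.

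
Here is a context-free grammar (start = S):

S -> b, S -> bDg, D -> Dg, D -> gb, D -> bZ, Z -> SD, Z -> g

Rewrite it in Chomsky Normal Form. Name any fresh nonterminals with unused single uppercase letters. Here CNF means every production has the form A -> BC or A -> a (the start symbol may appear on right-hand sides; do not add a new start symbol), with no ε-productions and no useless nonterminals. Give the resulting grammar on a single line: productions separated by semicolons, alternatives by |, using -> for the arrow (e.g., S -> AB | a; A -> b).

S -> b | BC; A -> g; B -> b; C -> DA; D -> AB | BZ | DA; Z -> g | SD

No ε-productions.
No unit productions to eliminate.
TERM: introduce B -> b, A -> g and substitute in every rule of length ≥2.
BIN: S -> BDA becomes S -> BC, C -> DA.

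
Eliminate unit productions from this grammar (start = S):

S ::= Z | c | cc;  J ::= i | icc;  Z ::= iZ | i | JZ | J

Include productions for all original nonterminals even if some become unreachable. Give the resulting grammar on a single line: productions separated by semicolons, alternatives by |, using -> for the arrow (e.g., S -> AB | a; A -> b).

S -> c | i | JZ | cc | iZ | icc; J -> i | icc; Z -> i | JZ | iZ | icc

Unit productions: S->Z, Z->J.
Unit pairs (A ⇒* B via units): (S,J), (S,Z), (Z,J).
S: inherits non-unit rules of {J, S, Z} → JZ | c | cc | i | iZ | icc.
J: inherits non-unit rules of {J} → i | icc.
Z: inherits non-unit rules of {J, Z} → JZ | i | iZ | icc.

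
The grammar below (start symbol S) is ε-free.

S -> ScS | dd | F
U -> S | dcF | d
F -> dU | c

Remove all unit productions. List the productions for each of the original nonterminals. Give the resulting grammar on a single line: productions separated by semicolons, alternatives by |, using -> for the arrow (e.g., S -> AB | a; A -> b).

Unit productions: S->F, U->S.
Unit pairs (A ⇒* B via units): (S,F), (U,F), (U,S).
S: inherits non-unit rules of {F, S} → ScS | c | dU | dd.
F: inherits non-unit rules of {F} → c | dU.
U: inherits non-unit rules of {F, S, U} → ScS | c | d | dU | dcF | dd.

S -> c | dU | dd | ScS; F -> c | dU; U -> c | d | dU | dd | ScS | dcF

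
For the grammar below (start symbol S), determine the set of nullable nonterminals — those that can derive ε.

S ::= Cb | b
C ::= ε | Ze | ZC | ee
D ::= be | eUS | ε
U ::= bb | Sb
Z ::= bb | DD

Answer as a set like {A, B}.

{C, D, Z}

Directly nullable (have an ε-rule): {C, D}.
Z is nullable via Z -> DD (every symbol on the right is already known nullable).
Not nullable: S, U — each has a terminal in every rule's right-hand side or depends on a non-nullable symbol.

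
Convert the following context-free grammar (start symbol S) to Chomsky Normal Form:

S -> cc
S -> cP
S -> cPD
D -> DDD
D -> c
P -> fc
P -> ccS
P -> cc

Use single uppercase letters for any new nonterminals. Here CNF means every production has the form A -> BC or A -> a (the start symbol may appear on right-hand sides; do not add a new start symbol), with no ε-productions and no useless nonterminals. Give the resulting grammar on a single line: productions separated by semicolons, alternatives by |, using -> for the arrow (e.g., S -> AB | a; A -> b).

No ε-productions.
No unit productions to eliminate.
TERM: introduce A -> c, B -> f and substitute in every rule of length ≥2.
BIN: D -> DDD becomes D -> DC, C -> DD; P -> AAS becomes P -> AE, E -> AS; S -> APD becomes S -> AF, F -> PD.

S -> AA | AF | AP; A -> c; B -> f; C -> DD; D -> c | DC; E -> AS; F -> PD; P -> AA | AE | BA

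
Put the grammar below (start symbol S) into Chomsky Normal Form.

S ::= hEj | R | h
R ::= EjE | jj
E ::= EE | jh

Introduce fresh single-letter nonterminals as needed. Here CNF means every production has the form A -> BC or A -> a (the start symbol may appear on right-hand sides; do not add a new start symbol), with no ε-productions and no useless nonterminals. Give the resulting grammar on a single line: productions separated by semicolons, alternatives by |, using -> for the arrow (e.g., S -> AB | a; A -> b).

S -> h | AA | BD | EF; A -> j; B -> h; D -> EA; E -> AB | EE; F -> AE

No ε-productions.
After unit-elimination: S -> h | jj | EjE | hEj; E -> EE | jh; R -> jj | EjE.
TERM: introduce B -> h, A -> j and substitute in every rule of length ≥2.
BIN: R -> EAE becomes R -> EC, C -> AE; S -> BEA becomes S -> BD, D -> EA; S -> EAE becomes S -> EF, F -> AE.
Drop unreachable/unproductive: R.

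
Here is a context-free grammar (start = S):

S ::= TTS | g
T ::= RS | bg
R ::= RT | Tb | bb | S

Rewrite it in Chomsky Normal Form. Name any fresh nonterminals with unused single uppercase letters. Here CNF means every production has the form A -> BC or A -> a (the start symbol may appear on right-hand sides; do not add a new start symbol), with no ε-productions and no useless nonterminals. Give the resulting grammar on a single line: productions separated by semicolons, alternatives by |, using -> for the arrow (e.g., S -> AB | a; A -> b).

No ε-productions.
After unit-elimination: S -> g | TTS; R -> g | RT | Tb | bb | TTS; T -> RS | bg.
TERM: introduce A -> b, B -> g and substitute in every rule of length ≥2.
BIN: R -> TTS becomes R -> TC, C -> TS; S -> TTS becomes S -> TD, D -> TS.

S -> g | TD; A -> b; B -> g; C -> TS; D -> TS; R -> g | AA | RT | TA | TC; T -> AB | RS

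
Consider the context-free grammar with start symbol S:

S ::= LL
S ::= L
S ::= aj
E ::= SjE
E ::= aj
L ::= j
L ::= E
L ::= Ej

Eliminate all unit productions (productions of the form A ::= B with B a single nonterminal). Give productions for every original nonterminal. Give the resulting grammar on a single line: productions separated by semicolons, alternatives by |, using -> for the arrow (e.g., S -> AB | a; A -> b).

S -> j | Ej | LL | aj | SjE; E -> aj | SjE; L -> j | Ej | aj | SjE

Unit productions: L->E, S->L.
Unit pairs (A ⇒* B via units): (L,E), (S,E), (S,L).
S: inherits non-unit rules of {E, L, S} → Ej | LL | SjE | aj | j.
E: inherits non-unit rules of {E} → SjE | aj.
L: inherits non-unit rules of {E, L} → Ej | SjE | aj | j.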